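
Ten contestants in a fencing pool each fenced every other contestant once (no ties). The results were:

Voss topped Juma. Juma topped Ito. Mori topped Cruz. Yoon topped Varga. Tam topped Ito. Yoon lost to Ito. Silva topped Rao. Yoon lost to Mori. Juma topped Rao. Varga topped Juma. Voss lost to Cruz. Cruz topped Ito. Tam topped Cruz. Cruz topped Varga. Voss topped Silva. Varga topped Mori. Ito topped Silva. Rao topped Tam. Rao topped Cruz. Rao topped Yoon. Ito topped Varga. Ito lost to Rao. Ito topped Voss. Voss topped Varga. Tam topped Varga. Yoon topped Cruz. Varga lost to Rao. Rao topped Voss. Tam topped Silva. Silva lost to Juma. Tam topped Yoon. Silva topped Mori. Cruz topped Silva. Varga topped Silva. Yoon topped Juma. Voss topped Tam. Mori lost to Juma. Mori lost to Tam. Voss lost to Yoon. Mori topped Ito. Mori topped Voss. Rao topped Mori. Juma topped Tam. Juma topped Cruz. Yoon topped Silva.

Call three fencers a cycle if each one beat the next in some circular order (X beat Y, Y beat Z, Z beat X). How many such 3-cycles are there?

Win totals: Rao 7, Cruz 4, Silva 2, Ito 4, Voss 4, Mori 4, Yoon 5, Juma 6, Tam 6, Varga 3.
A fencer with w wins dominates both others in C(w,2) triples; summing gives 21 + 6 + 1 + 6 + 6 + 6 + 10 + 15 + 15 + 3 = 89 transitive triples.
Total triples C(10,3) = 120, so cyclic triples = 120 − 89 = 31.

31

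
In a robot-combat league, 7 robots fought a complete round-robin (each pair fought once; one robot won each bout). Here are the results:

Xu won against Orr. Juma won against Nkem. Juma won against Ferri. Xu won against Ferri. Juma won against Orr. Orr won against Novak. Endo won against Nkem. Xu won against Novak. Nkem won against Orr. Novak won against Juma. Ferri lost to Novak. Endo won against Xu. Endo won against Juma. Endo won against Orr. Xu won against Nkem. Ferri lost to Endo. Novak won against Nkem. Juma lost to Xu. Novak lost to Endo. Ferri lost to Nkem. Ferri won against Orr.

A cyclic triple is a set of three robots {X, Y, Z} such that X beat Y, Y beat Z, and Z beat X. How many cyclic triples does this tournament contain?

Win totals: Orr 1, Nkem 2, Xu 5, Ferri 1, Endo 6, Novak 3, Juma 3.
A robot with w wins dominates both others in C(w,2) triples; summing gives 0 + 1 + 10 + 0 + 15 + 3 + 3 = 32 transitive triples.
Total triples C(7,3) = 35, so cyclic triples = 35 − 32 = 3.

3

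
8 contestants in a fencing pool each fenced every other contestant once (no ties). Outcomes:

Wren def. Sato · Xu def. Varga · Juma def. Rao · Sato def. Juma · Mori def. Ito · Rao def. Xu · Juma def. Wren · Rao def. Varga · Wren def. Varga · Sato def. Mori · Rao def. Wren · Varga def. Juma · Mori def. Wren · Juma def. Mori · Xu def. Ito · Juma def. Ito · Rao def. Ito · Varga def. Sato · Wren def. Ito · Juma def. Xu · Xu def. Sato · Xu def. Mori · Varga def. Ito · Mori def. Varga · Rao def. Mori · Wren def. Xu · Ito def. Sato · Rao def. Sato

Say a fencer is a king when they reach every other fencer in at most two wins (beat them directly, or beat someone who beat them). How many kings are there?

4

Xu cannot reach Rao in two steps.
Juma reaches everyone (king).
Varga reaches everyone (king).
Sato reaches everyone (king).
Wren cannot reach Rao in two steps.
Mori cannot reach Rao in two steps.
Ito cannot reach Xu, Varga, Wren, Rao in two steps.
Rao reaches everyone (king).
Kings: Juma, Varga, Sato, Rao — 4.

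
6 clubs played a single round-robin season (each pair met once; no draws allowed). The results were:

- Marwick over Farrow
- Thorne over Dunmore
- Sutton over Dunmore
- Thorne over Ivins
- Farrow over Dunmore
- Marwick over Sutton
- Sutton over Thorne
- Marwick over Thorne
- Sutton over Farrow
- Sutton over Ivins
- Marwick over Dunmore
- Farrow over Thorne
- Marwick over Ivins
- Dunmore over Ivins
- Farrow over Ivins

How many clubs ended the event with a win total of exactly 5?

Win totals: Farrow 3, Marwick 5, Ivins 0, Sutton 4, Dunmore 1, Thorne 2.
Exactly 5: Marwick — 1 club.

1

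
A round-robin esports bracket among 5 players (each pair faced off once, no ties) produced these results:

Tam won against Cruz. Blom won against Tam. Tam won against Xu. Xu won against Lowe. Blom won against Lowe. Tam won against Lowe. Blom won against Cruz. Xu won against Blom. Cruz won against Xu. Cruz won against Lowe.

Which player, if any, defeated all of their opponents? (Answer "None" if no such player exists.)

Highest win total is Tam with 3 (out of 4 possible).
Tam lost to Blom, so no player went undefeated.

None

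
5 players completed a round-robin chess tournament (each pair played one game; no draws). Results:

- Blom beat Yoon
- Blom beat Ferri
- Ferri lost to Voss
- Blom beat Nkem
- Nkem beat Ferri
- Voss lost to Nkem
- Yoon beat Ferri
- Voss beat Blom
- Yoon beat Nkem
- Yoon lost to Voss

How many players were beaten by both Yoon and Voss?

1

Yoon beat: Nkem, Ferri.
Voss beat: Yoon, Ferri, Blom.
Both beat: Ferri — 1.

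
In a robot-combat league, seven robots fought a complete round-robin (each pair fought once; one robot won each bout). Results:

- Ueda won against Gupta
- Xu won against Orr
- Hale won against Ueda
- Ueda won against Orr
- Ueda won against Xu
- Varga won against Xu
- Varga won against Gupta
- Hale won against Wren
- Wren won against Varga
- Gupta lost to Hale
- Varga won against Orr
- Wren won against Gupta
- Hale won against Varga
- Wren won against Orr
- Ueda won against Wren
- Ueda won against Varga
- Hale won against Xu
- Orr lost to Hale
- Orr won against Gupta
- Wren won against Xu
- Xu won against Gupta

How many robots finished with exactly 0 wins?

Win totals: Gupta 0, Wren 4, Hale 6, Orr 1, Xu 2, Varga 3, Ueda 5.
Exactly 0: Gupta — 1 robot.

1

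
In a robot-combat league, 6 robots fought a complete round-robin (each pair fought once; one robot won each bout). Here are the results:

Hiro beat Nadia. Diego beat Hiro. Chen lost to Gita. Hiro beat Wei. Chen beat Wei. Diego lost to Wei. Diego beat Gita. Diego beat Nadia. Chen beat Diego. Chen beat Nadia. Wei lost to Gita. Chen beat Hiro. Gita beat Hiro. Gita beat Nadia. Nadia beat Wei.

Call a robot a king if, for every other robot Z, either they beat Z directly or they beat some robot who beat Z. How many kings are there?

Chen reaches everyone (king).
Nadia cannot reach Chen, Gita, Hiro in two steps.
Gita reaches everyone (king).
Wei cannot reach Chen in two steps.
Hiro cannot reach Chen, Gita in two steps.
Diego reaches everyone (king).
Kings: Chen, Gita, Diego — 3.

3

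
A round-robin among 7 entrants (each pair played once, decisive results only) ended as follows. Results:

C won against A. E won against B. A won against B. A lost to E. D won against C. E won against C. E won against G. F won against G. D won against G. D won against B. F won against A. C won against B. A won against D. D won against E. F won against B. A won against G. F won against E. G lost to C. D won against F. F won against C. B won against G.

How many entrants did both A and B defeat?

1

A beat: B, D, G.
B beat: G.
Both beat: G — 1.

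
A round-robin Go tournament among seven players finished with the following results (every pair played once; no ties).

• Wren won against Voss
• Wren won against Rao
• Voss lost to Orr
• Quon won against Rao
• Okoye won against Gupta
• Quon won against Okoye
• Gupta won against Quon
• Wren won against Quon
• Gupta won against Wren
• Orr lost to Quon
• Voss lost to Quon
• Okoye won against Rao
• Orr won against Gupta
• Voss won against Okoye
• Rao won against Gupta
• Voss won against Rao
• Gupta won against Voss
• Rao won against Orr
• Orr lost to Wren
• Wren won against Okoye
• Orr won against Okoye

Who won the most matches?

Wren

Win totals: Rao 2, Gupta 3, Okoye 2, Quon 4, Voss 2, Orr 3, Wren 5.
Wren leads with 5 wins (next highest: 4).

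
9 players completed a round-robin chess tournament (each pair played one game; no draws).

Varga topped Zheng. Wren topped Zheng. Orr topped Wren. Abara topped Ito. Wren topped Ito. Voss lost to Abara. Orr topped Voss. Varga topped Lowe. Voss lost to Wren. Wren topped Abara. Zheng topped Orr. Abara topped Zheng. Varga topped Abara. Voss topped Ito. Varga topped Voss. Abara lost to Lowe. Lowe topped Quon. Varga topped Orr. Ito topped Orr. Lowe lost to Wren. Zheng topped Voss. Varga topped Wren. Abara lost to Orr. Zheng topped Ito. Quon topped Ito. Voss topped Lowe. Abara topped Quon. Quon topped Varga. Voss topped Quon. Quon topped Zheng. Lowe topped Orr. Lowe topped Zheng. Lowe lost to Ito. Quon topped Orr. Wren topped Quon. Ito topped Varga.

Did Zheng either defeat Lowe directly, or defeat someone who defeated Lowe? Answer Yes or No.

Zheng did not beat Lowe directly.
Zheng beat Ito, Orr, Voss. Of those, Ito beat Lowe.

Yes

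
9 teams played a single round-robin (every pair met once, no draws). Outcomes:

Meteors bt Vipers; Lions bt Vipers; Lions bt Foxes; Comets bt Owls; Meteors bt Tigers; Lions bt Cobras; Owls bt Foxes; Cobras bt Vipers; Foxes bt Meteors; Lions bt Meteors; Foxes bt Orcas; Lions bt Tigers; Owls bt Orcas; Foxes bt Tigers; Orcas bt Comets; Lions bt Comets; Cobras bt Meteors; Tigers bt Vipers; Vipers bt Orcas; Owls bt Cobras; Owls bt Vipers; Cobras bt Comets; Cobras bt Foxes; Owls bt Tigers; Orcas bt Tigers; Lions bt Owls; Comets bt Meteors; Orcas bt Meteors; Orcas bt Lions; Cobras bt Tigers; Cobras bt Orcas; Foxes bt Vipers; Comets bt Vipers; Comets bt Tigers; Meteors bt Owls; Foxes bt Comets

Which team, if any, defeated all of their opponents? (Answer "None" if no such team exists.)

None

Highest win total is Lions with 7 (out of 8 possible).
Lions lost to Orcas, so no team went undefeated.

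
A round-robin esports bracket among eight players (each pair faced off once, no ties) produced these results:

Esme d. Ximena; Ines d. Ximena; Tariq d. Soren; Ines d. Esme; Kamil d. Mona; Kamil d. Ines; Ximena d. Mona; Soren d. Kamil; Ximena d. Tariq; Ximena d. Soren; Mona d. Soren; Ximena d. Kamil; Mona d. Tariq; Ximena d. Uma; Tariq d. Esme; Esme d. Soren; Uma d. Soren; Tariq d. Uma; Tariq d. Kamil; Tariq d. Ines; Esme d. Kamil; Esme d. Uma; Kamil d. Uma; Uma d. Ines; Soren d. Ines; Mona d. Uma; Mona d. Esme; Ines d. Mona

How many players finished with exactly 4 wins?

2

Win totals: Tariq 5, Uma 2, Mona 4, Soren 2, Esme 4, Kamil 3, Ines 3, Ximena 5.
Exactly 4: Mona, Esme — 2 players.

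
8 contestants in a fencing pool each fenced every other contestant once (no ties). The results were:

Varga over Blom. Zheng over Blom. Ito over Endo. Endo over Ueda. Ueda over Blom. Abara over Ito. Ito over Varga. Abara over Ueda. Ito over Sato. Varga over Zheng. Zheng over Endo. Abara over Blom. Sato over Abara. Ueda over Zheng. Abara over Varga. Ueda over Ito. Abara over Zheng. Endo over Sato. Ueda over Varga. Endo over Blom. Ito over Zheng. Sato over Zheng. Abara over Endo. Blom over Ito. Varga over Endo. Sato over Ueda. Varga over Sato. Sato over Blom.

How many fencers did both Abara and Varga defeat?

Abara beat: Zheng, Endo, Varga, Ueda, Blom, Ito.
Varga beat: Zheng, Endo, Sato, Blom.
Both beat: Zheng, Endo, Blom — 3.

3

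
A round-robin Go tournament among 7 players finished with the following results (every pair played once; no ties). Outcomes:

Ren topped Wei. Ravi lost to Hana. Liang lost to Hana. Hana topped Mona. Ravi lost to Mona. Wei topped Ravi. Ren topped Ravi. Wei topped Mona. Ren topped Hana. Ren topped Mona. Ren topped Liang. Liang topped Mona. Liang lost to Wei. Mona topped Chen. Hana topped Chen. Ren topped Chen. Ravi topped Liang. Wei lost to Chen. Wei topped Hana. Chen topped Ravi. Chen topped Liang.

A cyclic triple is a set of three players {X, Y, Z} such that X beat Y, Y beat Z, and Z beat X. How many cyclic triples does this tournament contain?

4

Win totals: Ren 6, Ravi 1, Wei 4, Liang 1, Chen 3, Mona 2, Hana 4.
A player with w wins dominates both others in C(w,2) triples; summing gives 15 + 0 + 6 + 0 + 3 + 1 + 6 = 31 transitive triples.
Total triples C(7,3) = 35, so cyclic triples = 35 − 31 = 4.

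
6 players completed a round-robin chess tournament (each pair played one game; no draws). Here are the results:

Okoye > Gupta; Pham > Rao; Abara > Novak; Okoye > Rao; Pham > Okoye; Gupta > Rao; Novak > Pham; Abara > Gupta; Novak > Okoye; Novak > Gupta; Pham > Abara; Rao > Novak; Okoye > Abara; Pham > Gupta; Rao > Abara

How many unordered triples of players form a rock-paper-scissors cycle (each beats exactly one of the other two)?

Of the C(6,3) = 20 triples, the cyclic ones are: {Novak, Abara, Pham}; {Novak, Abara, Okoye}; {Novak, Gupta, Rao}; {Novak, Pham, Rao}; {Novak, Okoye, Rao}; {Abara, Gupta, Rao}.
That is 6.

6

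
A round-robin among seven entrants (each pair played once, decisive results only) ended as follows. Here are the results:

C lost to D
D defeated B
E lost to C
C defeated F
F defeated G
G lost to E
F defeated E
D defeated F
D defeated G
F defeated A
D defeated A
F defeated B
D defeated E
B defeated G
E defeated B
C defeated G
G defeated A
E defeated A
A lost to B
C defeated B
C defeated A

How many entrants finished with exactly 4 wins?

1

Win totals: A 0, B 2, C 5, D 6, E 3, F 4, G 1.
Exactly 4: F — 1 entrant.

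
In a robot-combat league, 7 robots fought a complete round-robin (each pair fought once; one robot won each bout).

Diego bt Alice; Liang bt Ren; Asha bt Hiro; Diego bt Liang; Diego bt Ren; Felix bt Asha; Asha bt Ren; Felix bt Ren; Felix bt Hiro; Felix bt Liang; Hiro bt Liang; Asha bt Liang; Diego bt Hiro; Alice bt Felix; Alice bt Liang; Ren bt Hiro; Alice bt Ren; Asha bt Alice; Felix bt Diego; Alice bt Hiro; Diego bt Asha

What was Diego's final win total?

5

Diego's results: beat Liang, Alice, Ren, Asha, Hiro; lost to Felix.
That is 5 wins.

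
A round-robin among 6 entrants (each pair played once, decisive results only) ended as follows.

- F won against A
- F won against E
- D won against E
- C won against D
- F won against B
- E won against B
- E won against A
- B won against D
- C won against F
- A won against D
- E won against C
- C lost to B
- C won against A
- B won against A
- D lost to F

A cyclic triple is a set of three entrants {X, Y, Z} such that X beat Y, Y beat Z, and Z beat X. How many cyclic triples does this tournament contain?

5

Win totals: A 1, B 3, C 3, D 1, E 3, F 4.
An entrant with w wins dominates both others in C(w,2) triples; summing gives 0 + 3 + 3 + 0 + 3 + 6 = 15 transitive triples.
Total triples C(6,3) = 20, so cyclic triples = 20 − 15 = 5.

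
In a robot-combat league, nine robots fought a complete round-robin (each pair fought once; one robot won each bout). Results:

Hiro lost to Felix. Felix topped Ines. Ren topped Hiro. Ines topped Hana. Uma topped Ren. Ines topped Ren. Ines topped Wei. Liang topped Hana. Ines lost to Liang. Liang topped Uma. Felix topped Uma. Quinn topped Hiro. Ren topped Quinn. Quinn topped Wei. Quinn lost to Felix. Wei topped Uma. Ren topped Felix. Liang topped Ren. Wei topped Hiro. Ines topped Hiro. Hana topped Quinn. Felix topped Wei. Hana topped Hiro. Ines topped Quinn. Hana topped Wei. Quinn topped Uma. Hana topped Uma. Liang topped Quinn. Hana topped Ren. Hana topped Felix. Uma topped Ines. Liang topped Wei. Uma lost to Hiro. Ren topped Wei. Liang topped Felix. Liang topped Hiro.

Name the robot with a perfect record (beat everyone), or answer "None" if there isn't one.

Liang

Liang has 8 wins out of 8 opponents — a perfect record.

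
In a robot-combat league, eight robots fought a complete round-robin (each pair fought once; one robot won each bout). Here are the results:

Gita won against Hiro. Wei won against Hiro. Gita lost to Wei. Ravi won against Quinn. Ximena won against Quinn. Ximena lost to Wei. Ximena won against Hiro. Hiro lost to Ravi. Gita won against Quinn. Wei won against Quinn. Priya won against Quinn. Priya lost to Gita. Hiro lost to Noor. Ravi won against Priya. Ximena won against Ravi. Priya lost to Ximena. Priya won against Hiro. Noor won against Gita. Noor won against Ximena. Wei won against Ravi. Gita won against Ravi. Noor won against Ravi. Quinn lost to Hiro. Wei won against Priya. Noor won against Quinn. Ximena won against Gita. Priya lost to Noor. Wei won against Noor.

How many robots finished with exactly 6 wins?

1

Win totals: Noor 6, Ravi 3, Quinn 0, Gita 4, Wei 7, Hiro 1, Priya 2, Ximena 5.
Exactly 6: Noor — 1 robot.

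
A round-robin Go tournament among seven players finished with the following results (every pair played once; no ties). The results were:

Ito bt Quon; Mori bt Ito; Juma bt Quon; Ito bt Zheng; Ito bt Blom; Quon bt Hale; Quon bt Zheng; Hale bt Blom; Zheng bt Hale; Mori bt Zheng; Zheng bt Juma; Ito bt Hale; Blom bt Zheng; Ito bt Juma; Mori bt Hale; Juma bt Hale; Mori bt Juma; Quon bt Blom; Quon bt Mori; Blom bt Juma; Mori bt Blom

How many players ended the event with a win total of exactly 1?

Win totals: Mori 5, Zheng 2, Quon 4, Juma 2, Blom 2, Ito 5, Hale 1.
Exactly 1: Hale — 1 player.

1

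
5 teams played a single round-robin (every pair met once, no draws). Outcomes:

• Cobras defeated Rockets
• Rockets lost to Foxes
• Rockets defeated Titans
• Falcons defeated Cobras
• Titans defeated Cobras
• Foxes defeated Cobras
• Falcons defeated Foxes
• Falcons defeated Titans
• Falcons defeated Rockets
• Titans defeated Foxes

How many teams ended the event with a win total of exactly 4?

Win totals: Titans 2, Foxes 2, Falcons 4, Rockets 1, Cobras 1.
Exactly 4: Falcons — 1 team.

1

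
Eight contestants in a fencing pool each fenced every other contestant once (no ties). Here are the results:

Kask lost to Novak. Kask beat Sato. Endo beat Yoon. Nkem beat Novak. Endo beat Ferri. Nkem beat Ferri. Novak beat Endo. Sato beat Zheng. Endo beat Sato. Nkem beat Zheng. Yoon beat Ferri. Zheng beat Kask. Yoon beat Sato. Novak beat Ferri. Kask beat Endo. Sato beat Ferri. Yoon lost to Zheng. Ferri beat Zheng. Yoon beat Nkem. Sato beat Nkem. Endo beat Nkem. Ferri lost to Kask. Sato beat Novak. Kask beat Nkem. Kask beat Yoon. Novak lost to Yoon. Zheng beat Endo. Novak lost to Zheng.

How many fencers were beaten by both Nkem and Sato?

3

Nkem beat: Ferri, Novak, Zheng.
Sato beat: Ferri, Nkem, Novak, Zheng.
Both beat: Ferri, Novak, Zheng — 3.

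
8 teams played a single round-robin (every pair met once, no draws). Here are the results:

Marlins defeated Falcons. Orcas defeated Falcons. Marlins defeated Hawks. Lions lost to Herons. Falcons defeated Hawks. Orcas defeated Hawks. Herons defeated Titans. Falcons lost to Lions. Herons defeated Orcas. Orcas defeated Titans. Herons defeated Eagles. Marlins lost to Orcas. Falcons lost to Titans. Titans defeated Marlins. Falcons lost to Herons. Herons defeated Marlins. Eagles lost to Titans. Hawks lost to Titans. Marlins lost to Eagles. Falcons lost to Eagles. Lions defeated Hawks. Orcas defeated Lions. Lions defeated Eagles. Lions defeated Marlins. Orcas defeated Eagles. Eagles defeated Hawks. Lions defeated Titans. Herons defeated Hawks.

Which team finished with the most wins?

Herons

Win totals: Hawks 0, Lions 5, Titans 4, Marlins 2, Herons 7, Orcas 6, Falcons 1, Eagles 3.
Herons leads with 7 wins (next highest: 6).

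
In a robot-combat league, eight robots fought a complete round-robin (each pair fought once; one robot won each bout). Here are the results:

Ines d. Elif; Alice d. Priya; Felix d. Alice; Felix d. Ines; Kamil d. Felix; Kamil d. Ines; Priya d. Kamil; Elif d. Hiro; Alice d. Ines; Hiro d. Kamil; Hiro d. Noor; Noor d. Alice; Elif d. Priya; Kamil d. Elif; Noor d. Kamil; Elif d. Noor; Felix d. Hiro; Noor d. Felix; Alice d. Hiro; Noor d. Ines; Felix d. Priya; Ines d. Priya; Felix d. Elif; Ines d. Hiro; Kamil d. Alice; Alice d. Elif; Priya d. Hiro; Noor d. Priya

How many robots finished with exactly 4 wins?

Win totals: Noor 5, Ines 3, Elif 3, Felix 5, Priya 2, Hiro 2, Alice 4, Kamil 4.
Exactly 4: Alice, Kamil — 2 robots.

2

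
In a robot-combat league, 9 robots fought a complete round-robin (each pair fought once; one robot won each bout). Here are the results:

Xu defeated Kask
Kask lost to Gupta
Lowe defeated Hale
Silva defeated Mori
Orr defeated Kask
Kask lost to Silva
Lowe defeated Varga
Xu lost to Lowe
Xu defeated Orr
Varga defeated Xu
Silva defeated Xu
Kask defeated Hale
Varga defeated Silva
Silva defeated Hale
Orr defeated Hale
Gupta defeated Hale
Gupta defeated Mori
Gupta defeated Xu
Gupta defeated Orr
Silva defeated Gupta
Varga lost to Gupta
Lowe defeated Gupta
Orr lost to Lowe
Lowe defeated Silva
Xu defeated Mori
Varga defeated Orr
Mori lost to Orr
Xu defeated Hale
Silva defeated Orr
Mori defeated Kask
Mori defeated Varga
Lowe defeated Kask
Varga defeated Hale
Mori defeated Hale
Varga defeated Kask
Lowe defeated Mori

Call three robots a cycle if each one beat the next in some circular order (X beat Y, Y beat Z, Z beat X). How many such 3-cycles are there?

Win totals: Orr 3, Mori 3, Hale 0, Silva 6, Kask 1, Lowe 8, Xu 4, Gupta 6, Varga 5.
A robot with w wins dominates both others in C(w,2) triples; summing gives 3 + 3 + 0 + 15 + 0 + 28 + 6 + 15 + 10 = 80 transitive triples.
Total triples C(9,3) = 84, so cyclic triples = 84 − 80 = 4.

4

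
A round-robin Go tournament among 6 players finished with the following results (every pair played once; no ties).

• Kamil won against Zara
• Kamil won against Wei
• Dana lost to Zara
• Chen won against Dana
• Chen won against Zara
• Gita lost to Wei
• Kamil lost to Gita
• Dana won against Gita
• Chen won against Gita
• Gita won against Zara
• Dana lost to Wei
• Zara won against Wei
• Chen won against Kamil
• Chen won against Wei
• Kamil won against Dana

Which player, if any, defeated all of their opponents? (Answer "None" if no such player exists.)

Chen

Chen has 5 wins out of 5 opponents — a perfect record.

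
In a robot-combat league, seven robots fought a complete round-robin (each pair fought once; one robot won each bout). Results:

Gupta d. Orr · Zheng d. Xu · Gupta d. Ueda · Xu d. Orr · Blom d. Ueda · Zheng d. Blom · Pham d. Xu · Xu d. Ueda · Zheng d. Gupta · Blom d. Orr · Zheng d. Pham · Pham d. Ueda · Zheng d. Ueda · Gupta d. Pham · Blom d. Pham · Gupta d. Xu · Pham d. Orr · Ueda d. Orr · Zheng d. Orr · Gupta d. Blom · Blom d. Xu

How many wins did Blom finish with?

4

Blom's results: beat Ueda, Xu, Pham, Orr; lost to Gupta, Zheng.
That is 4 wins.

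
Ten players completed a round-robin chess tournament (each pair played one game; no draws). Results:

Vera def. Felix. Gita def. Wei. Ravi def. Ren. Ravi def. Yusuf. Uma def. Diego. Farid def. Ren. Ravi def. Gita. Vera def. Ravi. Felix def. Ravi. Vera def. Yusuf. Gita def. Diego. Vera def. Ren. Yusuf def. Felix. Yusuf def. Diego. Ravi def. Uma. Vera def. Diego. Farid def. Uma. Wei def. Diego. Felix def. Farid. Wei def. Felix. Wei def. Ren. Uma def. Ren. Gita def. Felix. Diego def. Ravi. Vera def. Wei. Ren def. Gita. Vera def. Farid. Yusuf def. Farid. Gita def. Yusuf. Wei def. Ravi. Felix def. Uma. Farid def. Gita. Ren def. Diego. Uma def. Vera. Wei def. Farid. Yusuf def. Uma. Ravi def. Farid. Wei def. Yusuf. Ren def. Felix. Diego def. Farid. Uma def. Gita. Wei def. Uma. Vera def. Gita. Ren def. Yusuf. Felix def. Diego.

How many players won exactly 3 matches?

Win totals: Gita 4, Vera 8, Felix 4, Yusuf 4, Diego 2, Uma 4, Ravi 5, Ren 4, Wei 7, Farid 3.
Exactly 3: Farid — 1 player.

1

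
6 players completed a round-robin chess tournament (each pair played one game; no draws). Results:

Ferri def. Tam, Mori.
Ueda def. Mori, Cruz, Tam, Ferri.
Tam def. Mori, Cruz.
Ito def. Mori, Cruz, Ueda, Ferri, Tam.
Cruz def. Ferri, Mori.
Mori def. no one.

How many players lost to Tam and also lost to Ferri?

Tam beat: Mori, Cruz.
Ferri beat: Mori, Tam.
Both beat: Mori — 1.

1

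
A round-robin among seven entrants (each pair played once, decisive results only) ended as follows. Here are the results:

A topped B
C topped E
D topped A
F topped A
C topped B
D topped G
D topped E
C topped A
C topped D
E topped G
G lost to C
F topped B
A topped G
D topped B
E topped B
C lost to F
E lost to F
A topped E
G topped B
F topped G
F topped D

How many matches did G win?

1

G's results: beat B; lost to A, C, D, E, F.
That is 1 win.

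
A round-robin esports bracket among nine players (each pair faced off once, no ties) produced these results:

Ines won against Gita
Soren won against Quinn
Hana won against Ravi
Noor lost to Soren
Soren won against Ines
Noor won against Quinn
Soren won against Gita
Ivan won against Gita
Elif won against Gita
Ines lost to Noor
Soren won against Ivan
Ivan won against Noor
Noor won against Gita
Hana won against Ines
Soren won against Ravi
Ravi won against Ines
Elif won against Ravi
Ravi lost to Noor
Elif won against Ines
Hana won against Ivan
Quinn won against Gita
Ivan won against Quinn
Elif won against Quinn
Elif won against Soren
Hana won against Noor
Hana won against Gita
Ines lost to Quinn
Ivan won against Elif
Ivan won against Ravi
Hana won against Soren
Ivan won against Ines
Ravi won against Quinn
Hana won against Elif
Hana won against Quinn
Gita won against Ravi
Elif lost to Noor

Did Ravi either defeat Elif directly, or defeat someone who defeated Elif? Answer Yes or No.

No

Ravi did not beat Elif directly.
Ravi beat Ines, Quinn, but each of them lost to Elif. No two-step path.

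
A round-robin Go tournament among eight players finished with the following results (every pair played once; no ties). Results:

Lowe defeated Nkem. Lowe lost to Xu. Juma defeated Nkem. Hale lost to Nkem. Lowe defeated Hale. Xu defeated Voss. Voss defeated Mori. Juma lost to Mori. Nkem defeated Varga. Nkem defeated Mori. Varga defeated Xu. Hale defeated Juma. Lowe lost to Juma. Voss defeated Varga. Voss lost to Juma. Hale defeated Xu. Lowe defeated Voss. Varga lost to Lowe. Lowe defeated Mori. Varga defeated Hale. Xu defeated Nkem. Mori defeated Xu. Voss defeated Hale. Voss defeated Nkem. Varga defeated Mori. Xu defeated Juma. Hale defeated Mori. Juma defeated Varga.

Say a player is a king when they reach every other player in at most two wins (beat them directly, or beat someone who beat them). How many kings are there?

Juma reaches everyone (king).
Voss cannot reach Lowe in two steps.
Varga reaches everyone (king).
Xu reaches everyone (king).
Lowe reaches everyone (king).
Nkem cannot reach Voss, Lowe in two steps.
Hale reaches everyone (king).
Mori cannot reach Hale in two steps.
Kings: Juma, Varga, Xu, Lowe, Hale — 5.

5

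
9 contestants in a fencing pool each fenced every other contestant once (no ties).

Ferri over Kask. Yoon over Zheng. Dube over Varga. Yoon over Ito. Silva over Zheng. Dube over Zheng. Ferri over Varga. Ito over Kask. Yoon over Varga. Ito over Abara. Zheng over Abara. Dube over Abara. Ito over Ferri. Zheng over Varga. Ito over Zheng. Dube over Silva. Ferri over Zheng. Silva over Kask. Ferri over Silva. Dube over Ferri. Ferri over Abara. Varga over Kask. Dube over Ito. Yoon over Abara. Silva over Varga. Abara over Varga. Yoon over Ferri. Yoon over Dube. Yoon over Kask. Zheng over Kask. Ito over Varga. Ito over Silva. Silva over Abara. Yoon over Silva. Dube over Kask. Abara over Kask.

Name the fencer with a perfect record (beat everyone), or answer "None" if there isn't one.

Yoon

Yoon has 8 wins out of 8 opponents — a perfect record.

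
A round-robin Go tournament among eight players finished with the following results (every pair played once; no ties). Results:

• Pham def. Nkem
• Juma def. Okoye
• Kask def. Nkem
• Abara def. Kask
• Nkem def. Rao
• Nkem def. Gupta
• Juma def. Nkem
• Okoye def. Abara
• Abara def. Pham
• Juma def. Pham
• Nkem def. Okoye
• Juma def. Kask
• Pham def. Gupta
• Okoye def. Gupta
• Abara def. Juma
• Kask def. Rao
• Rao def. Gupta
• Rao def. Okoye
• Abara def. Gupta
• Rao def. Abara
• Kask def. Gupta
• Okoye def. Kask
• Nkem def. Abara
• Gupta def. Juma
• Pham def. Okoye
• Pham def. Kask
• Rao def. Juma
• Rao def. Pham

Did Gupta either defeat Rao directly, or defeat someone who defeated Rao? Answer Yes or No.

No

Gupta did not beat Rao directly.
Gupta beat Juma, but each of them lost to Rao. No two-step path.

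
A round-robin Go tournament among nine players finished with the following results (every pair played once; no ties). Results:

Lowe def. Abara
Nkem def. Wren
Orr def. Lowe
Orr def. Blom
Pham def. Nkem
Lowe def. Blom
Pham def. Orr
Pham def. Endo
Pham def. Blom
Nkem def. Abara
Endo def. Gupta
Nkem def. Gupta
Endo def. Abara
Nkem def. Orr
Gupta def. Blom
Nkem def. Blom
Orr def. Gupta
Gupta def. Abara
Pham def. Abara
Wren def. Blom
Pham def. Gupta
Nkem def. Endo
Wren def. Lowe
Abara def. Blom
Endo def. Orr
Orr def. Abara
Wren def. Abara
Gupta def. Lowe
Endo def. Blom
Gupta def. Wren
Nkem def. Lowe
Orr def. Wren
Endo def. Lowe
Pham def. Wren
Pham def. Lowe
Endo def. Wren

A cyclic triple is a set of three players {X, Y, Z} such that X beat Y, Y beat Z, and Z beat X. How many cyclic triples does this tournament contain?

0

Win totals: Nkem 7, Wren 3, Blom 0, Pham 8, Gupta 4, Orr 5, Lowe 2, Endo 6, Abara 1.
A player with w wins dominates both others in C(w,2) triples; summing gives 21 + 3 + 0 + 28 + 6 + 10 + 1 + 15 + 0 = 84 transitive triples.
Total triples C(9,3) = 84, so cyclic triples = 84 − 84 = 0.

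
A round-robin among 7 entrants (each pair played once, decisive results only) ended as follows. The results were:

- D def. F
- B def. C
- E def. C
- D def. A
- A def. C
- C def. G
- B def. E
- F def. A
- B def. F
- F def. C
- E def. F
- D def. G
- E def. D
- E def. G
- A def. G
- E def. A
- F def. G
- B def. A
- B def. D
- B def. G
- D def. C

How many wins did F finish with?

3

F's results: beat A, C, G; lost to B, D, E.
That is 3 wins.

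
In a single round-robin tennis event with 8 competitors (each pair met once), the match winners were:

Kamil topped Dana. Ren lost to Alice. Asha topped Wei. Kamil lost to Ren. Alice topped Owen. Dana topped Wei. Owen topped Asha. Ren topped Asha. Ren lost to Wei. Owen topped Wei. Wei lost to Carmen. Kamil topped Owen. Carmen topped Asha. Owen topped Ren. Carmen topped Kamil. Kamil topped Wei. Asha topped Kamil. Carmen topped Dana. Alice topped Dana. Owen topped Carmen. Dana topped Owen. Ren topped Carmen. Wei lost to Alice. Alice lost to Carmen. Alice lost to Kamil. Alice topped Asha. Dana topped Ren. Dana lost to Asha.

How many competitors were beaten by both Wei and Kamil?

0

Wei beat: Ren.
Kamil beat: Alice, Wei, Owen, Dana.
No one was beaten by both.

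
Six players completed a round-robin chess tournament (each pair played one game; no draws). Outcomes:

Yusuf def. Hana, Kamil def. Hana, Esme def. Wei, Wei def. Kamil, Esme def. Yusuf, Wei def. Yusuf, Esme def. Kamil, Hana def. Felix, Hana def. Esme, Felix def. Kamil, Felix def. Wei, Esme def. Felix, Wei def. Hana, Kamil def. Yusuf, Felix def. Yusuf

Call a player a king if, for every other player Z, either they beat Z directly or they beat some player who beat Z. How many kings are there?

Yusuf cannot reach Kamil, Wei in two steps.
Hana reaches everyone (king).
Felix cannot reach Esme in two steps.
Kamil cannot reach Wei in two steps.
Wei reaches everyone (king).
Esme reaches everyone (king).
Kings: Hana, Wei, Esme — 3.

3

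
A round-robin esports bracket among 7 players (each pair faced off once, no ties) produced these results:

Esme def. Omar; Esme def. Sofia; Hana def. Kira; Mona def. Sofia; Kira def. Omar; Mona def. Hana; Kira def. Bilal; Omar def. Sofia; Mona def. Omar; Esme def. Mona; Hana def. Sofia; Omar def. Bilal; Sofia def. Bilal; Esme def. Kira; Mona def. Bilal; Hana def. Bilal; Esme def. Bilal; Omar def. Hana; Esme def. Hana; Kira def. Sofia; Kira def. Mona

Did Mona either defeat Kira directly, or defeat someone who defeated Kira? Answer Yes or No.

Mona did not beat Kira directly.
Mona beat Omar, Sofia, Bilal, Hana. Of those, Hana beat Kira.

Yes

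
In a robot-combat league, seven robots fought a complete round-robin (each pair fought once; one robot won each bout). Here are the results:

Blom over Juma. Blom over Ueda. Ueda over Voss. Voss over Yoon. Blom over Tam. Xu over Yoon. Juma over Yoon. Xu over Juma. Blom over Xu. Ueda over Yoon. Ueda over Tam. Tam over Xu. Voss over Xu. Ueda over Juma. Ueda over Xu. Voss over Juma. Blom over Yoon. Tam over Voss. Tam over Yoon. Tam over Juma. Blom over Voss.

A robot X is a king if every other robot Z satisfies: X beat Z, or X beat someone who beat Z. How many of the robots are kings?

Ueda cannot reach Blom in two steps.
Yoon cannot reach Ueda, Xu, Voss, Blom, Tam, Juma in two steps.
Xu cannot reach Ueda, Voss, Blom, Tam in two steps.
Voss cannot reach Ueda, Blom, Tam in two steps.
Blom reaches everyone (king).
Tam cannot reach Ueda, Blom in two steps.
Juma cannot reach Ueda, Xu, Voss, Blom, Tam in two steps.
Kings: Blom — 1.

1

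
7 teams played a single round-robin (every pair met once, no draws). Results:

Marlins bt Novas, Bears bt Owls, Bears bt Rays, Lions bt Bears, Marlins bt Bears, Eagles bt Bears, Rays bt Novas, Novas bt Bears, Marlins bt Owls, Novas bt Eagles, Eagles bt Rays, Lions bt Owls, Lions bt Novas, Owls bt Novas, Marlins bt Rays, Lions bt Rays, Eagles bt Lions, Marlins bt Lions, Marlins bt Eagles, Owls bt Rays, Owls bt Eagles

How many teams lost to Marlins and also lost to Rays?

1

Marlins beat: Eagles, Rays, Owls, Novas, Bears, Lions.
Rays beat: Novas.
Both beat: Novas — 1.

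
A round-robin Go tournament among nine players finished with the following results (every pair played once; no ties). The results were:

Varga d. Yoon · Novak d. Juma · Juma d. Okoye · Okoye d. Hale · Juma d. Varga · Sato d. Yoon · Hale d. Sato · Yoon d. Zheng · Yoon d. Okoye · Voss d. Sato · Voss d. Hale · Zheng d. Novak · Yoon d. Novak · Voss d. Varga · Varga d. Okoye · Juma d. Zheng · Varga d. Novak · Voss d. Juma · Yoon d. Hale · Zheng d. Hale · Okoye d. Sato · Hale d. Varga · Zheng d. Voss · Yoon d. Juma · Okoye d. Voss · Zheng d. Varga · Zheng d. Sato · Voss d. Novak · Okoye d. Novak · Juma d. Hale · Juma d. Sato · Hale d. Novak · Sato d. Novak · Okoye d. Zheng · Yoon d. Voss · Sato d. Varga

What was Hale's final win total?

Hale's results: beat Varga, Novak, Sato; lost to Juma, Yoon, Zheng, Okoye, Voss.
That is 3 wins.

3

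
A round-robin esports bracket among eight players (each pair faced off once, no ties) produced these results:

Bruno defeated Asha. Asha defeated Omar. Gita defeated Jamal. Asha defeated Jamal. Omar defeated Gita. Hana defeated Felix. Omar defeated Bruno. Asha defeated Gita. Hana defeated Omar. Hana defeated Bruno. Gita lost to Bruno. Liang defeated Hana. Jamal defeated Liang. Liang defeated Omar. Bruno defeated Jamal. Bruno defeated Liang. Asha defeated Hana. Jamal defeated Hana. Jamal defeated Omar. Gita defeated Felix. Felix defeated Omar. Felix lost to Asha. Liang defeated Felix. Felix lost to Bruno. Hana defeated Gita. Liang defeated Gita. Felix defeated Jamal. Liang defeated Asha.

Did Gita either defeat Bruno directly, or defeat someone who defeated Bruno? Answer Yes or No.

Gita did not beat Bruno directly.
Gita beat Jamal, Felix, but each of them lost to Bruno. No two-step path.

No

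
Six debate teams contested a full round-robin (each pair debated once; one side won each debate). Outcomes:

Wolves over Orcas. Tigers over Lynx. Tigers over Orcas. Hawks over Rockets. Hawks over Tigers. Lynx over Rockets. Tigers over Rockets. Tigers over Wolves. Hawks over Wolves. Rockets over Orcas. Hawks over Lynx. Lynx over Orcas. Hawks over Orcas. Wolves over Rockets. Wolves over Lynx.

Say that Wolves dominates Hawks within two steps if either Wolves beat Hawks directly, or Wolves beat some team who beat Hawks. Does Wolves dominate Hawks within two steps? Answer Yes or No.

No

Wolves did not beat Hawks directly.
Wolves beat Orcas, Rockets, Lynx, but each of them lost to Hawks. No two-step path.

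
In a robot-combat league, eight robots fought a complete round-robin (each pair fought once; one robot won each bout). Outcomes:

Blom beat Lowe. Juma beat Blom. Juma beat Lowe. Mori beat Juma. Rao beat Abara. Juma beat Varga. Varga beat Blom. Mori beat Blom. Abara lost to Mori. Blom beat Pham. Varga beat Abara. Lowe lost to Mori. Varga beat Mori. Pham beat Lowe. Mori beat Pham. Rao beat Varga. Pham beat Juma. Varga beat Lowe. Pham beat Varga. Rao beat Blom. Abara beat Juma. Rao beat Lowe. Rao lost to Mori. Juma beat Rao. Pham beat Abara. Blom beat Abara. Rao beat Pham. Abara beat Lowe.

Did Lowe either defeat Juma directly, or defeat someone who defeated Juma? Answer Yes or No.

Lowe did not beat Juma directly.
Lowe beat no one, so there is no intermediate robot.

No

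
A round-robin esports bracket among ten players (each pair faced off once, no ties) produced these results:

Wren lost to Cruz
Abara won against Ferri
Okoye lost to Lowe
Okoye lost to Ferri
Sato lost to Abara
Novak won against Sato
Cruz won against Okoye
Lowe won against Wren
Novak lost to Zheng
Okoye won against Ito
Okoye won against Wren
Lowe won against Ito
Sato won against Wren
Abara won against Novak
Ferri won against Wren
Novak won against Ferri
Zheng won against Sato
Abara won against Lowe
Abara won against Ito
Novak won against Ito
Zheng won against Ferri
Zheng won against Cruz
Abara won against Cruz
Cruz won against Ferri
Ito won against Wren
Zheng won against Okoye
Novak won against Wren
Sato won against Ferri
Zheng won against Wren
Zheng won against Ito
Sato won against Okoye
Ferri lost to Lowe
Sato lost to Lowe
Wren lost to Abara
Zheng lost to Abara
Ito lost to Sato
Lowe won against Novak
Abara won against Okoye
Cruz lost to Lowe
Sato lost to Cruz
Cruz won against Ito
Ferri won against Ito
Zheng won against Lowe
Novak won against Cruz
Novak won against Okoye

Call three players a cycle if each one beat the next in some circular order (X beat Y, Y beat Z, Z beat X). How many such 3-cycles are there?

0

Win totals: Cruz 5, Sato 4, Wren 0, Ferri 3, Abara 9, Ito 1, Novak 6, Okoye 2, Lowe 7, Zheng 8.
A player with w wins dominates both others in C(w,2) triples; summing gives 10 + 6 + 0 + 3 + 36 + 0 + 15 + 1 + 21 + 28 = 120 transitive triples.
Total triples C(10,3) = 120, so cyclic triples = 120 − 120 = 0.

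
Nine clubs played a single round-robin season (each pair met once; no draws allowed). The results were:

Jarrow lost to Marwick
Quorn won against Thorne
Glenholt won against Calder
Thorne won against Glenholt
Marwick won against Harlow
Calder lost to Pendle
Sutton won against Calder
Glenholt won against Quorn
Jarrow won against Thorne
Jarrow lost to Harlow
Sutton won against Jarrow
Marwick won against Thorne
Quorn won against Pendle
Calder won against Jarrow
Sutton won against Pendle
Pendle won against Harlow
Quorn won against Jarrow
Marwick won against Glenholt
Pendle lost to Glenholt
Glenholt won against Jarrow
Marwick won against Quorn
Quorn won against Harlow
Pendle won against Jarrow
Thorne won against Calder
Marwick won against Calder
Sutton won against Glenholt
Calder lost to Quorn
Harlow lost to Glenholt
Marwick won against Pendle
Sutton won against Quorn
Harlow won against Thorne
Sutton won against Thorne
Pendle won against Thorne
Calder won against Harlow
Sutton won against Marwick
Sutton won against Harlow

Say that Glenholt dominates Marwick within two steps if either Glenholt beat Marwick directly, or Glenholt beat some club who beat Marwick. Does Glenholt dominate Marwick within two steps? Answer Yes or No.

Glenholt did not beat Marwick directly.
Glenholt beat Quorn, Jarrow, Pendle, Calder, Harlow, but each of them lost to Marwick. No two-step path.

No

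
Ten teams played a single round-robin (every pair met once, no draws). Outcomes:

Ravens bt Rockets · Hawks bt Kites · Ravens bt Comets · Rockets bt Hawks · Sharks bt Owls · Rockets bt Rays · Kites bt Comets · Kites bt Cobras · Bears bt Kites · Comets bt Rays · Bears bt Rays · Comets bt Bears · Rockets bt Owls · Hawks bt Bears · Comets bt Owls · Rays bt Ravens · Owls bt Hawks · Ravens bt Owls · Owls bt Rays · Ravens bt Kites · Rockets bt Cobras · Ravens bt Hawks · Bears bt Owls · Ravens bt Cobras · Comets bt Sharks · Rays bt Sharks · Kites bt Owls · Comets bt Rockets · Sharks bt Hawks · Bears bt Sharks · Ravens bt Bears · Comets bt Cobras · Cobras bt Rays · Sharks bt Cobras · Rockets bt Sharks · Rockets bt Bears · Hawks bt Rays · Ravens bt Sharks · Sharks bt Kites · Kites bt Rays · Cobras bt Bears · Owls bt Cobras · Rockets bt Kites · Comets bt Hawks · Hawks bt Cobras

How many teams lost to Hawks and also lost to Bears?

2

Hawks beat: Cobras, Rays, Kites, Bears.
Bears beat: Rays, Kites, Owls, Sharks.
Both beat: Rays, Kites — 2.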